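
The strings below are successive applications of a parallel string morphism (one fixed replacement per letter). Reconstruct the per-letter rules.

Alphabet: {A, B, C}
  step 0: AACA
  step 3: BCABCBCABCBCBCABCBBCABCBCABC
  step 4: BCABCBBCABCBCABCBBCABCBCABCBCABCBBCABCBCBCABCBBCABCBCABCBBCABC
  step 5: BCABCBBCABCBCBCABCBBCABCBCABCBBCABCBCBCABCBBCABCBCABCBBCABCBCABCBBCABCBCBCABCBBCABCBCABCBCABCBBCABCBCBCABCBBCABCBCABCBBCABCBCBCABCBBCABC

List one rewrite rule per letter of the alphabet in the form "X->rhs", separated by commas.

A->B, B->BC, C->ABC

  step 4 ⇒ step 5: BCABCBBCABCBCABCBBCABCBCABCBCABCBBCABCBCBCABCBBCABCBCABCBBCABC ⇒ BC·ABC·B·BC·ABC·BC·BC·ABC·B·BC·ABC·BC·ABC·B·BC·ABC·BC·BC·ABC·B·BC·ABC·BC·ABC·B·BC·ABC·BC·ABC·B·BC·ABC·BC·BC·ABC·B·BC·ABC·BC·ABC·BC·ABC·B·BC·ABC·BC·BC·ABC·B·BC·ABC·BC·ABC·B·BC·ABC·BC·BC·ABC·B·BC·ABC
    A ↦ B
    B ↦ BC
    C ↦ ABC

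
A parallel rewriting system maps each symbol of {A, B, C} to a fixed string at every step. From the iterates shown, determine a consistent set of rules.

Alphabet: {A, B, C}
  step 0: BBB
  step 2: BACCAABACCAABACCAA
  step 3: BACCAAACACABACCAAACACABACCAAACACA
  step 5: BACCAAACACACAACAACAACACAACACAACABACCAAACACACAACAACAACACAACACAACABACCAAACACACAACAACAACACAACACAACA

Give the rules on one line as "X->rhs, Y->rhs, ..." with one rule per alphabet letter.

  step 2 ⇒ step 3: BACCAABACCAABACCAA ⇒ BAC·CA·A·A·CA·CA·BAC·CA·A·A·CA·CA·BAC·CA·A·A·CA·CA
    A ↦ CA
    B ↦ BAC
    C ↦ A

A->CA, B->BAC, C->A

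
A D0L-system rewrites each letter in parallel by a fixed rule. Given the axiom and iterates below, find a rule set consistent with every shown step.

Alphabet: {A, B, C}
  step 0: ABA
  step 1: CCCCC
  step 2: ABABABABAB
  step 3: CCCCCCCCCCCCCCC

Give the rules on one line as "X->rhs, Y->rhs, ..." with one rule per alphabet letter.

A->CC, B->C, C->AB

  step 2 ⇒ step 3: ABABABABAB ⇒ CC·C·CC·C·CC·C·CC·C·CC·C
    A ↦ CC
    B ↦ C
  step 1 ⇒ step 2: CCCCC ⇒ AB·AB·AB·AB·AB
    C ↦ AB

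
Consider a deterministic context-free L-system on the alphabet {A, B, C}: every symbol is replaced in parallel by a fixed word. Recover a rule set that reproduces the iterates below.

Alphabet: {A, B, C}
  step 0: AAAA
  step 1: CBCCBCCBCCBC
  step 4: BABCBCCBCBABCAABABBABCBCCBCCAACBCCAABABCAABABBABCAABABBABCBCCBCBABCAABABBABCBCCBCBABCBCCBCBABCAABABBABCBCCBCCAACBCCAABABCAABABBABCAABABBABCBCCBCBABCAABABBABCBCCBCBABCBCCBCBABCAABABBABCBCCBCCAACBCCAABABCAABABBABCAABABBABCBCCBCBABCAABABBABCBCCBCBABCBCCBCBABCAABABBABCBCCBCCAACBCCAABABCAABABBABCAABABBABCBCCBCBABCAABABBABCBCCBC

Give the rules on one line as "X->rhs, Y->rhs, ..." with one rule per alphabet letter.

A->CBC, B->CAA, C->BAB

  step 0 ⇒ step 1: AAAA ⇒ CBC·CBC·CBC·CBC
    A ↦ CBC
    B ↦ CAA  (constrained at step 1)
    C ↦ BAB  (constrained at step 1)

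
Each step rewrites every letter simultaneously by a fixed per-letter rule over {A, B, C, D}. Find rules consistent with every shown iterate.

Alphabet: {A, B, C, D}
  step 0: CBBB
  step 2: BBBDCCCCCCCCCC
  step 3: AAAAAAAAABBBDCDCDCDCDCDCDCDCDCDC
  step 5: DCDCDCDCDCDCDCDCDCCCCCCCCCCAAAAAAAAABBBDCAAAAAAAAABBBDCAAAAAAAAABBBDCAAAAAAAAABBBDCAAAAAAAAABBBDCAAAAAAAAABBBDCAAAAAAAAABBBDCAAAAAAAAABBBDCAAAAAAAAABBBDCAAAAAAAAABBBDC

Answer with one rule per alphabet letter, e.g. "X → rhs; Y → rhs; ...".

A->C, B->AAA, C->DC, D->BBB

  step 2 ⇒ step 3: BBBDCCCCCCCCCC ⇒ AAA·AAA·AAA·BBB·DC·DC·DC·DC·DC·DC·DC·DC·DC·DC
    B ↦ AAA
    C ↦ DC
    D ↦ BBB
    A ↦ C  (constrained at step 3)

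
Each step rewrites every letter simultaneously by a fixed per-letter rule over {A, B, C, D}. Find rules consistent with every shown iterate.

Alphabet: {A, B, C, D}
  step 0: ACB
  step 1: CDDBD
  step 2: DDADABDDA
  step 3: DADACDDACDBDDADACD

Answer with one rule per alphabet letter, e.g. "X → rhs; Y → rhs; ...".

  step 2 ⇒ step 3: DDADABDDA ⇒ DA·DA·CD·DA·CD·BD·DA·DA·CD
    A ↦ CD
    B ↦ BD
    D ↦ DA
  step 0 ⇒ step 1: ACB ⇒ CD·D·BD
    C ↦ D

A->CD, B->BD, C->D, D->DA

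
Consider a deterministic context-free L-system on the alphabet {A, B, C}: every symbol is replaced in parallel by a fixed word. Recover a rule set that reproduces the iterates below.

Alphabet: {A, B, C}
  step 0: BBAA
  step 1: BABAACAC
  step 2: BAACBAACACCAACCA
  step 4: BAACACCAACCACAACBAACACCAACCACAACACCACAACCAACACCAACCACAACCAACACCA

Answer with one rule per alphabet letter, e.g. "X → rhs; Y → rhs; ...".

A->AC, B->BA, C->CA

  step 1 ⇒ step 2: BABAACAC ⇒ BA·AC·BA·AC·AC·CA·AC·CA
    A ↦ AC
    B ↦ BA
    C ↦ CA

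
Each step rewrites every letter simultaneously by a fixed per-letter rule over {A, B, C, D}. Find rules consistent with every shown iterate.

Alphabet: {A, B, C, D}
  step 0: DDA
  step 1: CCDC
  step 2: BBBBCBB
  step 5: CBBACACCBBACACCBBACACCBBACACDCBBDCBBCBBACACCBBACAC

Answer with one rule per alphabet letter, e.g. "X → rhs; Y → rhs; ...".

A->DC, B->AC, C->BB, D->C

  step 1 ⇒ step 2: CCDC ⇒ BB·BB·C·BB
    C ↦ BB
    D ↦ C
  step 0 ⇒ step 1: DDA ⇒ C·C·DC
    A ↦ DC
    B ↦ AC  (constrained at step 2)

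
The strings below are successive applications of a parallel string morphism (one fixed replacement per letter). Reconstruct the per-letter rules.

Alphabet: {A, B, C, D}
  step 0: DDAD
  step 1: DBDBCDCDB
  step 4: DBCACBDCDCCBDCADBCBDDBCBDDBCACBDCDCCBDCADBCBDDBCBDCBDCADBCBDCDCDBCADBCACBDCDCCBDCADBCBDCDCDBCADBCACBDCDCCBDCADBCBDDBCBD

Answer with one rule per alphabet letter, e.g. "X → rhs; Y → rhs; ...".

  step 0 ⇒ step 1: DDAD ⇒ DB·DB·CDC·DB
    A ↦ CDC
    D ↦ DB
    B ↦ CA  (constrained at step 1)
    C ↦ CBD  (constrained at step 1)

A->CDC, B->CA, C->CBD, D->DB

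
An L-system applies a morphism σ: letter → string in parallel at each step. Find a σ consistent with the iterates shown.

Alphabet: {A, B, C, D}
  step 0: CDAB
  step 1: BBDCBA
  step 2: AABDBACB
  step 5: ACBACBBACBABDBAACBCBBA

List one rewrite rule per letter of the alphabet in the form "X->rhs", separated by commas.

  step 1 ⇒ step 2: BBDCBA ⇒ A·A·BD·B·A·CB
    A ↦ CB
    B ↦ A
    C ↦ B
    D ↦ BD

A->CB, B->A, C->B, D->BD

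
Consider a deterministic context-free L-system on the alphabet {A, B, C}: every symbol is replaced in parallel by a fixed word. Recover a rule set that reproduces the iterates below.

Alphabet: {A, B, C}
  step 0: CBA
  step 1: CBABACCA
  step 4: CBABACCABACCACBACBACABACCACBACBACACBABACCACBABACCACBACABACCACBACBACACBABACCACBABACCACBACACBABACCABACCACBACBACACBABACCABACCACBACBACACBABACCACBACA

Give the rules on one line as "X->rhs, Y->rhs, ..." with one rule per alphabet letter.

A->CA, B->BAC, C->CBA

  step 0 ⇒ step 1: CBA ⇒ CBA·BAC·CA
    A ↦ CA
    B ↦ BAC
    C ↦ CBA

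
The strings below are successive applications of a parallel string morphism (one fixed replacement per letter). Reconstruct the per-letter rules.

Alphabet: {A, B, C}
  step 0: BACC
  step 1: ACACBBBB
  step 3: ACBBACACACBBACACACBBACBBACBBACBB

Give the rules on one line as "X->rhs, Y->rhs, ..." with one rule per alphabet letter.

  step 0 ⇒ step 1: BACC ⇒ AC·AC·BB·BB
    A ↦ AC
    B ↦ AC
    C ↦ BB

A->AC, B->AC, C->BB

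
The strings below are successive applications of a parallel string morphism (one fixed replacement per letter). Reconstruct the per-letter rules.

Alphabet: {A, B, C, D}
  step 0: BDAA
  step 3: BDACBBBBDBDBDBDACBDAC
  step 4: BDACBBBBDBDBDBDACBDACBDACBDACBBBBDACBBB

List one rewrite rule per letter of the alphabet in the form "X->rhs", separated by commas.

A->B, B->BD, C->BB, D->AC

  step 3 ⇒ step 4: BDACBBBBDBDBDBDACBDAC ⇒ BD·AC·B·BB·BD·BD·BD·BD·AC·BD·AC·BD·AC·BD·AC·B·BB·BD·AC·B·BB
    A ↦ B
    B ↦ BD
    C ↦ BB
    D ↦ AC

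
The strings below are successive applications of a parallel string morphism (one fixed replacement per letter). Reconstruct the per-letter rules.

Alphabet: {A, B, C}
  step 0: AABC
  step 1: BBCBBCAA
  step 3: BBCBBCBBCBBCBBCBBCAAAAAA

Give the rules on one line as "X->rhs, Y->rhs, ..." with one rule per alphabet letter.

  step 0 ⇒ step 1: AABC ⇒ BBC·BBC·A·A
    A ↦ BBC
    B ↦ A
    C ↦ A

A->BBC, B->A, C->A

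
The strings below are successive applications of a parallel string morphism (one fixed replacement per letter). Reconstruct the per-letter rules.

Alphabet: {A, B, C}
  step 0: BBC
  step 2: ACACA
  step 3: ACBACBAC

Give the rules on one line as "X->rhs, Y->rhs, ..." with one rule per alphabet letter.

A->AC, B->A, C->B

  step 2 ⇒ step 3: ACACA ⇒ AC·B·AC·B·AC
    A ↦ AC
    C ↦ B
    B ↦ A  (constrained at step 0)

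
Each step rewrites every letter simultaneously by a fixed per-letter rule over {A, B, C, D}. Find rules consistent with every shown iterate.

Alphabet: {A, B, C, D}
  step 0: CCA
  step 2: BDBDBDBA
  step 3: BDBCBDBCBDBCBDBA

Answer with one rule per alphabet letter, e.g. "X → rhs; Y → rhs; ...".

  step 2 ⇒ step 3: BDBDBDBA ⇒ BD·BC·BD·BC·BD·BC·BD·BA
    A ↦ BA
    B ↦ BD
    D ↦ BC
    C ↦ B  (constrained at step 0)

A->BA, B->BD, C->B, D->BC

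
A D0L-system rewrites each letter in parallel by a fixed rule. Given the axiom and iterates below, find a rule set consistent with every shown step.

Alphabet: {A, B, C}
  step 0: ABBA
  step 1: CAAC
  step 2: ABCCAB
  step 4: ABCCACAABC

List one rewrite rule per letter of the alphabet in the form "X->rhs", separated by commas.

  step 1 ⇒ step 2: CAAC ⇒ AB·C·C·AB
    A ↦ C
    C ↦ AB
  step 0 ⇒ step 1: ABBA ⇒ C·A·A·C
    B ↦ A

A->C, B->A, C->AB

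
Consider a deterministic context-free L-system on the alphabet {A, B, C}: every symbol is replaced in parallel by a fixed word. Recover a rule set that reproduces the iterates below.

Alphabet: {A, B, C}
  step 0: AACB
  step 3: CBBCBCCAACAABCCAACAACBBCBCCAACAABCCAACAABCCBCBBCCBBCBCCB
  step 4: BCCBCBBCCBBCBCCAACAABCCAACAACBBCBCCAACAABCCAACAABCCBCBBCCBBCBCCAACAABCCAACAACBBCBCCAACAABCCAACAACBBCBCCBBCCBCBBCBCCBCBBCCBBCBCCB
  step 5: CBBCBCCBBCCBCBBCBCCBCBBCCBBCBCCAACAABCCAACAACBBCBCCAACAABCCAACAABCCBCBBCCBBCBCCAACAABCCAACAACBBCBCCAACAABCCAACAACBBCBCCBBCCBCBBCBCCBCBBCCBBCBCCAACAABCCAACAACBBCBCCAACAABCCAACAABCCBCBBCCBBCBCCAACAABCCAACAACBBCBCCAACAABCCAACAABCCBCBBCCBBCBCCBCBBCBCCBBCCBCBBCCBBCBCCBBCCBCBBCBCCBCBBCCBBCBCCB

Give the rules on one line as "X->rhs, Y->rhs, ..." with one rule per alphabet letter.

A->CAA, B->CB, C->BC

  step 4 ⇒ step 5: BCCBCBBCCBBCBCCAACAABCCAACAACBBCBCCAACAABCCAACAABCCBCBBCCBBCBCCAACAABCCAACAACBBCBCCAACAABCCAACAACBBCBCCBBCCBCBBCBCCBCBBCCBBCBCCB ⇒ CB·BC·BC·CB·BC·CB·CB·BC·BC·CB·CB·BC·CB·BC·BC·CAA·CAA·BC·CAA·CAA·CB·BC·BC·CAA·CAA·BC·CAA·CAA·BC·CB·CB·BC·CB·BC·BC·CAA·CAA·BC·CAA·CAA·CB·BC·BC·CAA·CAA·BC·CAA·CAA·CB·BC·BC·CB·BC·CB·CB·BC·BC·CB·CB·BC·CB·BC·BC·CAA·CAA·BC·CAA·CAA·CB·BC·BC·CAA·CAA·BC·CAA·CAA·BC·CB·CB·BC·CB·BC·BC·CAA·CAA·BC·CAA·CAA·CB·BC·BC·CAA·CAA·BC·CAA·CAA·BC·CB·CB·BC·CB·BC·BC·CB·CB·BC·BC·CB·BC·CB·CB·BC·CB·BC·BC·CB·BC·CB·CB·BC·BC·CB·CB·BC·CB·BC·BC·CB
    A ↦ CAA
    B ↦ CB
    C ↦ BC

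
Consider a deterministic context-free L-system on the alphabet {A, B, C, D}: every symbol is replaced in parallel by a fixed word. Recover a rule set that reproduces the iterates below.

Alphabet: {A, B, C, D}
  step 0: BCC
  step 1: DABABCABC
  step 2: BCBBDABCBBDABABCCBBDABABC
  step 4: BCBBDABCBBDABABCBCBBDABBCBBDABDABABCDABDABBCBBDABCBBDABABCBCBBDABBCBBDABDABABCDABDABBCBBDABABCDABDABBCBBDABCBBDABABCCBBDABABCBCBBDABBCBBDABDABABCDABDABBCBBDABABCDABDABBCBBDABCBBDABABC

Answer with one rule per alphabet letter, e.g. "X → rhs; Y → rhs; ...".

  step 1 ⇒ step 2: DABABCABC ⇒ B·CBB·DAB·CBB·DAB·ABC·CBB·DAB·ABC
    A ↦ CBB
    B ↦ DAB
    C ↦ ABC
    D ↦ B

A->CBB, B->DAB, C->ABC, D->B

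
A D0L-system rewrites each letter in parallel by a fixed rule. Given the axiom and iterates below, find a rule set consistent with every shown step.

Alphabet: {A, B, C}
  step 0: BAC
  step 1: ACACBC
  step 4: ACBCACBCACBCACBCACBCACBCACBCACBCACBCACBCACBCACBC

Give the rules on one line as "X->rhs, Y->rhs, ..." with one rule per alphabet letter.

  step 0 ⇒ step 1: BAC ⇒ AC·AC·BC
    A ↦ AC
    B ↦ AC
    C ↦ BC

A->AC, B->AC, C->BC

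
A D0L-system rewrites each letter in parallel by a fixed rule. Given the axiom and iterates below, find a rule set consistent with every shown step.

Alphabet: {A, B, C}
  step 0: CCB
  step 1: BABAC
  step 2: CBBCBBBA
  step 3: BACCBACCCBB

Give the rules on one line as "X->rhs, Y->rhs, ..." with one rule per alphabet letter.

  step 2 ⇒ step 3: CBBCBBBA ⇒ BA·C·C·BA·C·C·C·BB
    A ↦ BB
    B ↦ C
    C ↦ BA

A->BB, B->C, C->BA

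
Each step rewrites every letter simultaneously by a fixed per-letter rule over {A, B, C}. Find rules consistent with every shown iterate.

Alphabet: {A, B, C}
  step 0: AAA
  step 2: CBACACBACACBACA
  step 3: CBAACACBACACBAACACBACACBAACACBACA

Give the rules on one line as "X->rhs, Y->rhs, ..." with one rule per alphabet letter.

  step 2 ⇒ step 3: CBACACBACACBACA ⇒ CBA·A·CA·CBA·CA·CBA·A·CA·CBA·CA·CBA·A·CA·CBA·CA
    A ↦ CA
    B ↦ A
    C ↦ CBA

A->CA, B->A, C->CBA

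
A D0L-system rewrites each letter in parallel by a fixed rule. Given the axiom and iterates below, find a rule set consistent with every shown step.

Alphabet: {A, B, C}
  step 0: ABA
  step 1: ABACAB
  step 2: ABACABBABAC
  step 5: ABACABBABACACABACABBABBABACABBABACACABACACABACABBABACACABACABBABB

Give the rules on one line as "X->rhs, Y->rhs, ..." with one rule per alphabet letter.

A->AB, B->AC, C->B

  step 1 ⇒ step 2: ABACAB ⇒ AB·AC·AB·B·AB·AC
    A ↦ AB
    B ↦ AC
    C ↦ B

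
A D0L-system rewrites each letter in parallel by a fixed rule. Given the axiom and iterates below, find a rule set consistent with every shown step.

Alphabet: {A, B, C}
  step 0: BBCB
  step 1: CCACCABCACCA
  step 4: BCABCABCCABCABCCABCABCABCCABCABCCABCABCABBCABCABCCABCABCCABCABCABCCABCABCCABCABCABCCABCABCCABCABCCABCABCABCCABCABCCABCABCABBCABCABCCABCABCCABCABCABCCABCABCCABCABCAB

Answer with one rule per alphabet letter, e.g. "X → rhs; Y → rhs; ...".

A->B, B->CCA, C->BCA

  step 0 ⇒ step 1: BBCB ⇒ CCA·CCA·BCA·CCA
    B ↦ CCA
    C ↦ BCA
    A ↦ B  (constrained at step 1)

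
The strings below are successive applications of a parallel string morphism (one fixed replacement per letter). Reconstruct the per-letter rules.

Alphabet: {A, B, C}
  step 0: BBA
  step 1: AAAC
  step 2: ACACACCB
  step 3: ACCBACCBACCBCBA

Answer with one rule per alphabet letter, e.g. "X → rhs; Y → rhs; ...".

  step 2 ⇒ step 3: ACACACCB ⇒ AC·CB·AC·CB·AC·CB·CB·A
    A ↦ AC
    B ↦ A
    C ↦ CB

A->AC, B->A, C->CB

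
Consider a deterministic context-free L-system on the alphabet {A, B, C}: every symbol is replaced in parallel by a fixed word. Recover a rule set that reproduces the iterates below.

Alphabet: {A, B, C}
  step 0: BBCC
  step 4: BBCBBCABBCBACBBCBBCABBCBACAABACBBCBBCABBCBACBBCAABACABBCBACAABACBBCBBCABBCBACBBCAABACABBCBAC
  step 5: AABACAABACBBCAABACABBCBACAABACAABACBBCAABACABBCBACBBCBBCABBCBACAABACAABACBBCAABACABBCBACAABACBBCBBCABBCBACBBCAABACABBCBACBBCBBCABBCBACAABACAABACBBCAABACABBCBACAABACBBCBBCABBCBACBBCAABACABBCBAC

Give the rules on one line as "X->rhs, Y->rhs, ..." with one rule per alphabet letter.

  step 4 ⇒ step 5: BBCBBCABBCBACBBCBBCABBCBACAABACBBCBBCABBCBACBBCAABACABBCBACAABACBBCBBCABBCBACBBCAABACABBCBAC ⇒ A·A·BAC·A·A·BAC·BBC·A·A·BAC·A·BBC·BAC·A·A·BAC·A·A·BAC·BBC·A·A·BAC·A·BBC·BAC·BBC·BBC·A·BBC·BAC·A·A·BAC·A·A·BAC·BBC·A·A·BAC·A·BBC·BAC·A·A·BAC·BBC·BBC·A·BBC·BAC·BBC·A·A·BAC·A·BBC·BAC·BBC·BBC·A·BBC·BAC·A·A·BAC·A·A·BAC·BBC·A·A·BAC·A·BBC·BAC·A·A·BAC·BBC·BBC·A·BBC·BAC·BBC·A·A·BAC·A·BBC·BAC
    A ↦ BBC
    B ↦ A
    C ↦ BAC

A->BBC, B->A, C->BAC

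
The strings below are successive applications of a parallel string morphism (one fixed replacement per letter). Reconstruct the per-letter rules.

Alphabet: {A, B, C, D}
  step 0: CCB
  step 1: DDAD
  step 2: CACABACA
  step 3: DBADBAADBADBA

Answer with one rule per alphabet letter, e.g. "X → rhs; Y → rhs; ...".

  step 2 ⇒ step 3: CACABACA ⇒ D·BA·D·BA·AD·BA·D·BA
    A ↦ BA
    B ↦ AD
    C ↦ D
  step 1 ⇒ step 2: DDAD ⇒ CA·CA·BA·CA
    D ↦ CA

A->BA, B->AD, C->D, D->CA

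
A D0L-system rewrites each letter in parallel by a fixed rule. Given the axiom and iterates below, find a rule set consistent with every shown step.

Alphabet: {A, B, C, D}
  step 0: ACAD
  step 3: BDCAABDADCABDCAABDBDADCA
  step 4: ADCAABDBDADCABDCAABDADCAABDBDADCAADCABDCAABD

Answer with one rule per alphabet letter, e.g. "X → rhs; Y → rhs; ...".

  step 3 ⇒ step 4: BDCAABDADCABDCAABDBDADCA ⇒ AD·CA·A·BD·BD·AD·CA·BD·CA·A·BD·AD·CA·A·BD·BD·AD·CA·AD·CA·BD·CA·A·BD
    A ↦ BD
    B ↦ AD
    C ↦ A
    D ↦ CA

A->BD, B->AD, C->A, D->CA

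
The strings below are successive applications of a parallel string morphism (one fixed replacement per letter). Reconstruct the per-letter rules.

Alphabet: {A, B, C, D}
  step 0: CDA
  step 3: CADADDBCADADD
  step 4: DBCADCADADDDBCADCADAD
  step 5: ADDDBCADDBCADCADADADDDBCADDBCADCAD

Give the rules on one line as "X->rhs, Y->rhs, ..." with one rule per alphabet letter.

  step 4 ⇒ step 5: DBCADCADADDDBCADCADAD ⇒ AD·D·DB·C·AD·DB·C·AD·C·AD·AD·AD·D·DB·C·AD·DB·C·AD·C·AD
    A ↦ C
    B ↦ D
    C ↦ DB
    D ↦ AD

A->C, B->D, C->DB, D->AD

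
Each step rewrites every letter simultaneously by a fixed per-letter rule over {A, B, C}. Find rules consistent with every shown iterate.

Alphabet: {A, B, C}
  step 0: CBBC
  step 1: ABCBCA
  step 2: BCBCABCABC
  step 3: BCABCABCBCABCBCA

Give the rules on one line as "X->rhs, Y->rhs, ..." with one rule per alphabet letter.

A->BC, B->BC, C->A

  step 2 ⇒ step 3: BCBCABCABC ⇒ BC·A·BC·A·BC·BC·A·BC·BC·A
    A ↦ BC
    B ↦ BC
    C ↦ A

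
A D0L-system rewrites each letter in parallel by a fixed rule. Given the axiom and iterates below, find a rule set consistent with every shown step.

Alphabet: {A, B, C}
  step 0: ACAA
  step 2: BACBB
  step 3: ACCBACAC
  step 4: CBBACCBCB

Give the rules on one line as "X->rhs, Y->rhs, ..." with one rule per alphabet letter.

A->C, B->AC, C->B

  step 3 ⇒ step 4: ACCBACAC ⇒ C·B·B·AC·C·B·C·B
    A ↦ C
    B ↦ AC
    C ↦ B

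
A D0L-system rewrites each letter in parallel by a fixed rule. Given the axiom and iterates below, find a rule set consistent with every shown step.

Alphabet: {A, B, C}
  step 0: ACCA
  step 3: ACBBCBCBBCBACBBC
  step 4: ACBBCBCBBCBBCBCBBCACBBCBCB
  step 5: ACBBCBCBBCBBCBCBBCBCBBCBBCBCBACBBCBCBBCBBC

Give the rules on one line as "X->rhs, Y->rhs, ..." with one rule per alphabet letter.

A->AC, B->BC, C->B

  step 4 ⇒ step 5: ACBBCBCBBCBBCBCBBCACBBCBCB ⇒ AC·B·BC·BC·B·BC·B·BC·BC·B·BC·BC·B·BC·B·BC·BC·B·AC·B·BC·BC·B·BC·B·BC
    A ↦ AC
    B ↦ BC
    C ↦ B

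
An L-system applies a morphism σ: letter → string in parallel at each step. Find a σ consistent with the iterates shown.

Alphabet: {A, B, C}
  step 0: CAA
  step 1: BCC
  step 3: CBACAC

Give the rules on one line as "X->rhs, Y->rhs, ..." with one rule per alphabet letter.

A->C, B->AC, C->B

  step 0 ⇒ step 1: CAA ⇒ B·C·C
    A ↦ C
    C ↦ B
    B ↦ AC  (constrained at step 1)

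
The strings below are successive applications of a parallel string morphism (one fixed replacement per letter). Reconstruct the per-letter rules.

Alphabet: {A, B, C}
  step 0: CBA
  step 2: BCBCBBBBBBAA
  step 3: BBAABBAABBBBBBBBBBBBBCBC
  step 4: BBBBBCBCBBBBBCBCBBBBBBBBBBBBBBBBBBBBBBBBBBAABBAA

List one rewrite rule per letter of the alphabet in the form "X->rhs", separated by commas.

  step 3 ⇒ step 4: BBAABBAABBBBBBBBBBBBBCBC ⇒ BB·BB·BC·BC·BB·BB·BC·BC·BB·BB·BB·BB·BB·BB·BB·BB·BB·BB·BB·BB·BB·AA·BB·AA
    A ↦ BC
    B ↦ BB
    C ↦ AA

A->BC, B->BB, C->AA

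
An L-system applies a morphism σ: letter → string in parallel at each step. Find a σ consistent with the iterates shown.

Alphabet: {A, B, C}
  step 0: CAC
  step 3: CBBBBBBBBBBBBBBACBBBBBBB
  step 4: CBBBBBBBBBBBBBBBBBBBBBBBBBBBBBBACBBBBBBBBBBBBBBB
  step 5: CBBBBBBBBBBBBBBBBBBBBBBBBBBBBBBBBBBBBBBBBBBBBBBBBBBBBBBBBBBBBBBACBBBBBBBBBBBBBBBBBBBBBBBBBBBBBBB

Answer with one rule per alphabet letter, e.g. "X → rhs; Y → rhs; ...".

  step 4 ⇒ step 5: CBBBBBBBBBBBBBBBBBBBBBBBBBBBBBBACBBBBBBBBBBBBBBB ⇒ CB·BB·BB·BB·BB·BB·BB·BB·BB·BB·BB·BB·BB·BB·BB·BB·BB·BB·BB·BB·BB·BB·BB·BB·BB·BB·BB·BB·BB·BB·BB·BA·CB·BB·BB·BB·BB·BB·BB·BB·BB·BB·BB·BB·BB·BB·BB·BB
    A ↦ BA
    B ↦ BB
    C ↦ CB

A->BA, B->BB, C->CB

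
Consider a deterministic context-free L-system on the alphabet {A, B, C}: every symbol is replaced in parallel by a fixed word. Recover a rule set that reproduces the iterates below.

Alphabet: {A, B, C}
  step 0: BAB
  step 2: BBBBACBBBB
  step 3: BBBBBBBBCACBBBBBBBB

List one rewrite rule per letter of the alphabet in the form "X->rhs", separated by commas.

  step 2 ⇒ step 3: BBBBACBBBB ⇒ BB·BB·BB·BB·C·AC·BB·BB·BB·BB
    A ↦ C
    B ↦ BB
    C ↦ AC

A->C, B->BB, C->AC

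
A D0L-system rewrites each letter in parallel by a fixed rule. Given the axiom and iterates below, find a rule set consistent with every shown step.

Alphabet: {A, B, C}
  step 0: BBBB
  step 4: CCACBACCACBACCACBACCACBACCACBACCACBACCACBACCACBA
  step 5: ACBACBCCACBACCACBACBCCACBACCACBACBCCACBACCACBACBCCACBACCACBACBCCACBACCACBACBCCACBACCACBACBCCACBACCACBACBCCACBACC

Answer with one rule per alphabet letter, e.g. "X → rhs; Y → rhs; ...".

A->CC, B->A, C->ACB

  step 4 ⇒ step 5: CCACBACCACBACCACBACCACBACCACBACCACBACCACBACCACBA ⇒ ACB·ACB·CC·ACB·A·CC·ACB·ACB·CC·ACB·A·CC·ACB·ACB·CC·ACB·A·CC·ACB·ACB·CC·ACB·A·CC·ACB·ACB·CC·ACB·A·CC·ACB·ACB·CC·ACB·A·CC·ACB·ACB·CC·ACB·A·CC·ACB·ACB·CC·ACB·A·CC
    A ↦ CC
    B ↦ A
    C ↦ ACB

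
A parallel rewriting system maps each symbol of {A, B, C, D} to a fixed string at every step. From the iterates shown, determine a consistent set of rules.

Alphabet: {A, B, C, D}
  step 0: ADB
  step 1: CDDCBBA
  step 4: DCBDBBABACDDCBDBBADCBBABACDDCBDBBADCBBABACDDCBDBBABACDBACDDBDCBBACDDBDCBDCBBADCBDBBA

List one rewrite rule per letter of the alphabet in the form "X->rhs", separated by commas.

A->CD, B->BA, C->DB, D->DCB

  step 0 ⇒ step 1: ADB ⇒ CD·DCB·BA
    A ↦ CD
    B ↦ BA
    D ↦ DCB
    C ↦ DB  (constrained at step 1)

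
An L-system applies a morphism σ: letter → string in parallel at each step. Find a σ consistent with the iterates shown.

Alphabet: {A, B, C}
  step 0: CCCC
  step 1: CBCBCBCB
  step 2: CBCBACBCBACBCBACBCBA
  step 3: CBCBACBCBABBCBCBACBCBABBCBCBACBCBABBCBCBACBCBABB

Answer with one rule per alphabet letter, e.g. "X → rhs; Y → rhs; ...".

A->BB, B->CBA, C->CB

  step 2 ⇒ step 3: CBCBACBCBACBCBACBCBA ⇒ CB·CBA·CB·CBA·BB·CB·CBA·CB·CBA·BB·CB·CBA·CB·CBA·BB·CB·CBA·CB·CBA·BB
    A ↦ BB
    B ↦ CBA
    C ↦ CB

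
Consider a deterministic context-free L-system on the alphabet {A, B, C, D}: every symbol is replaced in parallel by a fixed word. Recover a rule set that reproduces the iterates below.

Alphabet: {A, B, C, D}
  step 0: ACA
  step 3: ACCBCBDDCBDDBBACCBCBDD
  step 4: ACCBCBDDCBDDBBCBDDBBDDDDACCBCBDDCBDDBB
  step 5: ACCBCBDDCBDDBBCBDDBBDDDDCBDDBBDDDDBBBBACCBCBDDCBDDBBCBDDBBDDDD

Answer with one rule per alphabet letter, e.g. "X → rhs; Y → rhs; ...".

A->AC, B->DD, C->CB, D->B

  step 4 ⇒ step 5: ACCBCBDDCBDDBBCBDDBBDDDDACCBCBDDCBDDBB ⇒ AC·CB·CB·DD·CB·DD·B·B·CB·DD·B·B·DD·DD·CB·DD·B·B·DD·DD·B·B·B·B·AC·CB·CB·DD·CB·DD·B·B·CB·DD·B·B·DD·DD
    A ↦ AC
    B ↦ DD
    C ↦ CB
    D ↦ B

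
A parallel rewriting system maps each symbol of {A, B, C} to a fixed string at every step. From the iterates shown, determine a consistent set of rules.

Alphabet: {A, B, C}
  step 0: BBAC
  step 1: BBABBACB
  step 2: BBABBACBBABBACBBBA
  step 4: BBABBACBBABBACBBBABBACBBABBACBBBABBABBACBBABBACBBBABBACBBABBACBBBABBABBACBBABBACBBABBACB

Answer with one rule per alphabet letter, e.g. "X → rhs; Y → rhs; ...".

A->C, B->BBA, C->B

  step 1 ⇒ step 2: BBABBACB ⇒ BBA·BBA·C·BBA·BBA·C·B·BBA
    A ↦ C
    B ↦ BBA
    C ↦ B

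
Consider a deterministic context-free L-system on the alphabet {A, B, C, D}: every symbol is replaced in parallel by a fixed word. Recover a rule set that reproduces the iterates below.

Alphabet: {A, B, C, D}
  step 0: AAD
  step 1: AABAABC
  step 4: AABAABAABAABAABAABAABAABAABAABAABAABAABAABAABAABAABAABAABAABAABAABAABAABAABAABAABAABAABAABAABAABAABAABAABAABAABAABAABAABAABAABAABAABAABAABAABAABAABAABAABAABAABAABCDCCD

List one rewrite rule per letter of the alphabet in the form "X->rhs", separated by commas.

A->AAB, B->AAB, C->CD, D->C

  step 0 ⇒ step 1: AAD ⇒ AAB·AAB·C
    A ↦ AAB
    D ↦ C
    B ↦ AAB  (constrained at step 1)
    C ↦ CD  (constrained at step 1)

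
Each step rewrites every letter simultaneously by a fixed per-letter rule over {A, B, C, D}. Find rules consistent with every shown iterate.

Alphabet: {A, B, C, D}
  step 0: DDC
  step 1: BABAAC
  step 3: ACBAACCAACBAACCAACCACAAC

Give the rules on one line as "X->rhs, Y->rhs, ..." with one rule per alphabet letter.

A->CA, B->CD, C->AC, D->BA

  step 0 ⇒ step 1: DDC ⇒ BA·BA·AC
    C ↦ AC
    D ↦ BA
    A ↦ CA  (constrained at step 1)
    B ↦ CD  (constrained at step 1)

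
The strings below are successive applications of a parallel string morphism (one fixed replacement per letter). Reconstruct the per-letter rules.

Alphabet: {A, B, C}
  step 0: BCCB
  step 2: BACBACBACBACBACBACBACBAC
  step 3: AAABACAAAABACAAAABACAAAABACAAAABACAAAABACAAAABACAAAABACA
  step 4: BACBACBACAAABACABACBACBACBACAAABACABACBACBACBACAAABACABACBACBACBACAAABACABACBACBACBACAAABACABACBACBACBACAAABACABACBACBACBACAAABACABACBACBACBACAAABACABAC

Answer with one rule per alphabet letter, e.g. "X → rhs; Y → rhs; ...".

A->BAC, B->AAA, C->A

  step 3 ⇒ step 4: AAABACAAAABACAAAABACAAAABACAAAABACAAAABACAAAABACAAAABACA ⇒ BAC·BAC·BAC·AAA·BAC·A·BAC·BAC·BAC·BAC·AAA·BAC·A·BAC·BAC·BAC·BAC·AAA·BAC·A·BAC·BAC·BAC·BAC·AAA·BAC·A·BAC·BAC·BAC·BAC·AAA·BAC·A·BAC·BAC·BAC·BAC·AAA·BAC·A·BAC·BAC·BAC·BAC·AAA·BAC·A·BAC·BAC·BAC·BAC·AAA·BAC·A·BAC
    A ↦ BAC
    B ↦ AAA
    C ↦ A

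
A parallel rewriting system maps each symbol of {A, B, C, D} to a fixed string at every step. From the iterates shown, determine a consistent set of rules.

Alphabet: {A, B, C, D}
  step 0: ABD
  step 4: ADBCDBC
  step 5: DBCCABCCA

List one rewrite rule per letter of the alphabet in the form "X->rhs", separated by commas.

  step 4 ⇒ step 5: ADBCDBC ⇒ D·BC·C·A·BC·C·A
    A ↦ D
    B ↦ C
    C ↦ A
    D ↦ BC

A->D, B->C, C->A, D->BC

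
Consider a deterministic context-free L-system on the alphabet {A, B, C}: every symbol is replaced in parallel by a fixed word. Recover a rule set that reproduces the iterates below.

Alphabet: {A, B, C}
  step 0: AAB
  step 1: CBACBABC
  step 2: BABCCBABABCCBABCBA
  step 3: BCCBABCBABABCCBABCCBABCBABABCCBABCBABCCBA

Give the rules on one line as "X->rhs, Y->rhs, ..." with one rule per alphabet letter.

A->CBA, B->BC, C->BA

  step 2 ⇒ step 3: BABCCBABABCCBABCBA ⇒ BC·CBA·BC·BA·BA·BC·CBA·BC·CBA·BC·BA·BA·BC·CBA·BC·BA·BC·CBA
    A ↦ CBA
    B ↦ BC
    C ↦ BA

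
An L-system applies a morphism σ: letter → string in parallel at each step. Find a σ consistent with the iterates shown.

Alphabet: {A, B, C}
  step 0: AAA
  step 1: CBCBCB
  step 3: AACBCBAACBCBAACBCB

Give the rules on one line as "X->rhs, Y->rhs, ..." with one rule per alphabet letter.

  step 0 ⇒ step 1: AAA ⇒ CB·CB·CB
    A ↦ CB
    B ↦ AA  (constrained at step 1)
    C ↦ B  (constrained at step 1)

A->CB, B->AA, C->B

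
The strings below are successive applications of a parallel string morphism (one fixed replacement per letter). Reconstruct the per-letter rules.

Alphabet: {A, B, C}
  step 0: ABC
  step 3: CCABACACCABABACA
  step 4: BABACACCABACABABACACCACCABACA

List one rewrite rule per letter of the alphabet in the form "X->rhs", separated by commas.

A->CA, B->C, C->BA

  step 3 ⇒ step 4: CCABACACCABABACA ⇒ BA·BA·CA·C·CA·BA·CA·BA·BA·CA·C·CA·C·CA·BA·CA
    A ↦ CA
    B ↦ C
    C ↦ BA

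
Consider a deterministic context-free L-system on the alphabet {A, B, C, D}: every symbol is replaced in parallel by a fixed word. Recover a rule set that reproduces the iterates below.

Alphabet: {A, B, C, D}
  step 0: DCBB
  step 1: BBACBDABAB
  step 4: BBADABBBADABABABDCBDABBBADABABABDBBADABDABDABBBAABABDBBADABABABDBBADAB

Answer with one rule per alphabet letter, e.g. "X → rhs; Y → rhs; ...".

  step 0 ⇒ step 1: DCBB ⇒ BBA·CBD·AB·AB
    B ↦ AB
    C ↦ CBD
    D ↦ BBA
    A ↦ D  (constrained at step 1)

A->D, B->AB, C->CBD, D->BBA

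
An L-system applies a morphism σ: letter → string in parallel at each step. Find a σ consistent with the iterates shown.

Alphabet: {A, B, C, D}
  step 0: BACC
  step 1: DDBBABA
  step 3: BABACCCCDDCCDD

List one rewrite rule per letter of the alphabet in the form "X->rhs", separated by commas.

  step 0 ⇒ step 1: BACC ⇒ DD·B·BA·BA
    A ↦ B
    B ↦ DD
    C ↦ BA
    D ↦ C  (constrained at step 1)

A->B, B->DD, C->BA, D->C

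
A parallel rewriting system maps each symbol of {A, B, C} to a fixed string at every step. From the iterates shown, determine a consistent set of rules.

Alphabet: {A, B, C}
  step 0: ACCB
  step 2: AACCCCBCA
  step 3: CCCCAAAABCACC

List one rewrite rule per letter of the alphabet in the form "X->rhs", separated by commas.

A->CC, B->BC, C->A

  step 2 ⇒ step 3: AACCCCBCA ⇒ CC·CC·A·A·A·A·BC·A·CC
    A ↦ CC
    B ↦ BC
    C ↦ A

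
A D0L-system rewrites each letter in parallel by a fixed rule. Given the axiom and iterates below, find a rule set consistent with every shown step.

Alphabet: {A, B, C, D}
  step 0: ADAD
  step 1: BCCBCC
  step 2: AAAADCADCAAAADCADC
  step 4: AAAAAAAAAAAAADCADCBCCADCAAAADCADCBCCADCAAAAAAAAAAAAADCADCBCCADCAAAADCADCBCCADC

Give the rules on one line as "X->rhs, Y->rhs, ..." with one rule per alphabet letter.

  step 1 ⇒ step 2: BCCBCC ⇒ AAA·ADC·ADC·AAA·ADC·ADC
    B ↦ AAA
    C ↦ ADC
  step 0 ⇒ step 1: ADAD ⇒ B·CC·B·CC
    A ↦ B
  step 0 ⇒ step 1: ADAD ⇒ B·CC·B·CC
    D ↦ CC

A->B, B->AAA, C->ADC, D->CC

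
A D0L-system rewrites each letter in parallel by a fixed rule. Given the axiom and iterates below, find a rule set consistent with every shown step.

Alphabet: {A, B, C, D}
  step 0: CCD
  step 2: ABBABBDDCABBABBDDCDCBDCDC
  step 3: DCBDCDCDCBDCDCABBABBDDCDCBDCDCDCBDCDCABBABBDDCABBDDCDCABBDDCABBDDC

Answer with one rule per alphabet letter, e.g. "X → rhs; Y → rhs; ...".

  step 2 ⇒ step 3: ABBABBDDCABBABBDDCDCBDCDC ⇒ DCB·DC·DC·DCB·DC·DC·ABB·ABB·DDC·DCB·DC·DC·DCB·DC·DC·ABB·ABB·DDC·ABB·DDC·DC·ABB·DDC·ABB·DDC
    A ↦ DCB
    B ↦ DC
    C ↦ DDC
    D ↦ ABB

A->DCB, B->DC, C->DDC, D->ABB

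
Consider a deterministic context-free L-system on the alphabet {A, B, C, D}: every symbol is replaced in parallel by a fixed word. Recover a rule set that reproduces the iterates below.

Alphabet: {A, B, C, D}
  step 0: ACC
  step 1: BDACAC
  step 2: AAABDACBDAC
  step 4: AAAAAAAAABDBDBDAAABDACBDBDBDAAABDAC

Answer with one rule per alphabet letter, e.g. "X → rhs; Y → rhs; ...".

A->BD, B->A, C->AC, D->AA

  step 1 ⇒ step 2: BDACAC ⇒ A·AA·BD·AC·BD·AC
    A ↦ BD
    B ↦ A
    C ↦ AC
    D ↦ AA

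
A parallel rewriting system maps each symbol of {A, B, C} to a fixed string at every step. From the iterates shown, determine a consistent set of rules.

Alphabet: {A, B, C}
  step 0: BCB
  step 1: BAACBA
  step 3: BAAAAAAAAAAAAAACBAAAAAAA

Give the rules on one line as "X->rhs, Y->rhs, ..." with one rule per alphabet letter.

A->AA, B->BA, C->AC

  step 0 ⇒ step 1: BCB ⇒ BA·AC·BA
    B ↦ BA
    C ↦ AC
    A ↦ AA  (constrained at step 1)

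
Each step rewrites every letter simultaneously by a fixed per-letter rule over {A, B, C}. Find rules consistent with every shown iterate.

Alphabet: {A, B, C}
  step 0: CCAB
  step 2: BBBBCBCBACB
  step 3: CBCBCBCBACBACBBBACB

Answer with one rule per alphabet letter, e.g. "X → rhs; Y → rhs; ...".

A->BB, B->CB, C->A

  step 2 ⇒ step 3: BBBBCBCBACB ⇒ CB·CB·CB·CB·A·CB·A·CB·BB·A·CB
    A ↦ BB
    B ↦ CB
    C ↦ A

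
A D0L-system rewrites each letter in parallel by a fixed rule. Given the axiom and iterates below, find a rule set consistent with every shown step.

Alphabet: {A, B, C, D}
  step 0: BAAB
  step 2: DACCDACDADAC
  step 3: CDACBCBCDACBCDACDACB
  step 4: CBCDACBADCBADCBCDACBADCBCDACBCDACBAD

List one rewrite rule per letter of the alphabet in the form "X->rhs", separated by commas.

A->DA, B->AD, C->CB, D->C

  step 3 ⇒ step 4: CDACBCBCDACBCDACDACB ⇒ CB·C·DA·CB·AD·CB·AD·CB·C·DA·CB·AD·CB·C·DA·CB·C·DA·CB·AD
    A ↦ DA
    B ↦ AD
    C ↦ CB
    D ↦ C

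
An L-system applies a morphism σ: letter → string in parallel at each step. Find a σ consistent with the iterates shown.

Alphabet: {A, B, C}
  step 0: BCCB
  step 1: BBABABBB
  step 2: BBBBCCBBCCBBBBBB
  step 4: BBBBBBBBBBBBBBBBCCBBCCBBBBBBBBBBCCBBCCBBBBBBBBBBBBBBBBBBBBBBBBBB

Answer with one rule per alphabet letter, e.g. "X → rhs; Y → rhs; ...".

A->CC, B->BB, C->AB

  step 1 ⇒ step 2: BBABABBB ⇒ BB·BB·CC·BB·CC·BB·BB·BB
    A ↦ CC
    B ↦ BB
  step 0 ⇒ step 1: BCCB ⇒ BB·AB·AB·BB
    C ↦ AB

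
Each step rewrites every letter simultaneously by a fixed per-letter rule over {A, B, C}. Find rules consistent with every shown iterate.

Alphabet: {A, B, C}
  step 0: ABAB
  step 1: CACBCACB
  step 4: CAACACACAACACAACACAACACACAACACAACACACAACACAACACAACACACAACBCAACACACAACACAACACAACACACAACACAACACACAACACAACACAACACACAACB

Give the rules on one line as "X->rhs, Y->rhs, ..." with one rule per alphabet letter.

  step 0 ⇒ step 1: ABAB ⇒ CA·CB·CA·CB
    A ↦ CA
    B ↦ CB
    C ↦ CAA  (constrained at step 1)

A->CA, B->CB, C->CAA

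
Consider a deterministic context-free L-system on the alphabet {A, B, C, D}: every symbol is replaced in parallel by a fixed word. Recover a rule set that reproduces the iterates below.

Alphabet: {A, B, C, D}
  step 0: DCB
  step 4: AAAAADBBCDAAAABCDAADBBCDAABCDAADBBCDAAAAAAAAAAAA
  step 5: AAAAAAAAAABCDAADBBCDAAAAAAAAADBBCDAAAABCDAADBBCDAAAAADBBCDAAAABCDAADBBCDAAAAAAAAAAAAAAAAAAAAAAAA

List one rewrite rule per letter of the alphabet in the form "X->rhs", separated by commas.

  step 4 ⇒ step 5: AAAAADBBCDAAAABCDAADBBCDAABCDAADBBCDAAAAAAAAAAAA ⇒ AA·AA·AA·AA·AA·BCD·A·A·DB·BCD·AA·AA·AA·AA·A·DB·BCD·AA·AA·BCD·A·A·DB·BCD·AA·AA·A·DB·BCD·AA·AA·BCD·A·A·DB·BCD·AA·AA·AA·AA·AA·AA·AA·AA·AA·AA·AA·AA
    A ↦ AA
    B ↦ A
    C ↦ DB
    D ↦ BCD

A->AA, B->A, C->DB, D->BCD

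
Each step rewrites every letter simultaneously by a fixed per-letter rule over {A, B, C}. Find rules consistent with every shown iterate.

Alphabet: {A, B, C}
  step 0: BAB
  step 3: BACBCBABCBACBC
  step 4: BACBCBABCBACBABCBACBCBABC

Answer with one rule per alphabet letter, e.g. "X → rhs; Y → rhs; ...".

A->C, B->BA, C->BC

  step 3 ⇒ step 4: BACBCBABCBACBC ⇒ BA·C·BC·BA·BC·BA·C·BA·BC·BA·C·BC·BA·BC
    A ↦ C
    B ↦ BA
    C ↦ BC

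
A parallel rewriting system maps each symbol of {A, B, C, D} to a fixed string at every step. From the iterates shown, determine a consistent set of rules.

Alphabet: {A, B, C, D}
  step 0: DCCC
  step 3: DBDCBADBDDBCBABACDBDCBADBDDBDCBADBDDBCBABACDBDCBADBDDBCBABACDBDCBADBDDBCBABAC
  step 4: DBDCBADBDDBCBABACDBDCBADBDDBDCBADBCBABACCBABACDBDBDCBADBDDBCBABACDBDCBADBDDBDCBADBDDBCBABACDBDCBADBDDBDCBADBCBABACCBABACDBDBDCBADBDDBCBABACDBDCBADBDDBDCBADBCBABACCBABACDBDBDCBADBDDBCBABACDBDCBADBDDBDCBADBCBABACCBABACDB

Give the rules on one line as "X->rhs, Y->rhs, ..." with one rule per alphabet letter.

  step 3 ⇒ step 4: DBDCBADBDDBCBABACDBDCBADBDDBDCBADBDDBCBABACDBDCBADBDDBCBABACDBDCBADBDDBCBABAC ⇒ DBD·CBA·DBD·DB·CBA·BAC·DBD·CBA·DBD·DBD·CBA·DB·CBA·BAC·CBA·BAC·DB·DBD·CBA·DBD·DB·CBA·BAC·DBD·CBA·DBD·DBD·CBA·DBD·DB·CBA·BAC·DBD·CBA·DBD·DBD·CBA·DB·CBA·BAC·CBA·BAC·DB·DBD·CBA·DBD·DB·CBA·BAC·DBD·CBA·DBD·DBD·CBA·DB·CBA·BAC·CBA·BAC·DB·DBD·CBA·DBD·DB·CBA·BAC·DBD·CBA·DBD·DBD·CBA·DB·CBA·BAC·CBA·BAC·DB
    A ↦ BAC
    B ↦ CBA
    C ↦ DB
    D ↦ DBD

A->BAC, B->CBA, C->DB, D->DBD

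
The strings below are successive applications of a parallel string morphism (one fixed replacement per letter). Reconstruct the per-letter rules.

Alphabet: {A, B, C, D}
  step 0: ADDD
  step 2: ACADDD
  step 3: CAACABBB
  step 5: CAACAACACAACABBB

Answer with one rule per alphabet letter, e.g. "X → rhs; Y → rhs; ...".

  step 2 ⇒ step 3: ACADDD ⇒ CA·A·CA·B·B·B
    A ↦ CA
    C ↦ A
    D ↦ B
    B ↦ D  (constrained at step 3)

A->CA, B->D, C->A, D->B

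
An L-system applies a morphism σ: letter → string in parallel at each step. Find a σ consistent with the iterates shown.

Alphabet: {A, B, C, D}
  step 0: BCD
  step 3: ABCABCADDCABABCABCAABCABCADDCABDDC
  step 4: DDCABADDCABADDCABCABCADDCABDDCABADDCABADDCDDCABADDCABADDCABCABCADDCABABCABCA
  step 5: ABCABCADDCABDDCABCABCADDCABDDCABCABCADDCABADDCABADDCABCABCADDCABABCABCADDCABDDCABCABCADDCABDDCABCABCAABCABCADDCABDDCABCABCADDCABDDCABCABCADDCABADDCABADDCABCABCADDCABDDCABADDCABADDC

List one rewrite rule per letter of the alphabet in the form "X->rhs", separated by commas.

  step 4 ⇒ step 5: DDCABADDCABADDCABCABCADDCABDDCABADDCABADDCDDCABADDCABADDCABCABCADDCABABCABCA ⇒ ABC·ABC·A·DDC·AB·DDC·ABC·ABC·A·DDC·AB·DDC·ABC·ABC·A·DDC·AB·A·DDC·AB·A·DDC·ABC·ABC·A·DDC·AB·ABC·ABC·A·DDC·AB·DDC·ABC·ABC·A·DDC·AB·DDC·ABC·ABC·A·ABC·ABC·A·DDC·AB·DDC·ABC·ABC·A·DDC·AB·DDC·ABC·ABC·A·DDC·AB·A·DDC·AB·A·DDC·ABC·ABC·A·DDC·AB·DDC·AB·A·DDC·AB·A·DDC
    A ↦ DDC
    B ↦ AB
    C ↦ A
    D ↦ ABC

A->DDC, B->AB, C->A, D->ABC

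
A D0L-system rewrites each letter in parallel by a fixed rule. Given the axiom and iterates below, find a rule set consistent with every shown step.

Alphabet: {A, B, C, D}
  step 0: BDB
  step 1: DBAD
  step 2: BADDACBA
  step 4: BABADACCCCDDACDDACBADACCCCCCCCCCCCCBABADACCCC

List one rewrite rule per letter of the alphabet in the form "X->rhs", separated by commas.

  step 1 ⇒ step 2: DBAD ⇒ BA·D·DAC·BA
    A ↦ DAC
    B ↦ D
    D ↦ BA
    C ↦ CCC  (constrained at step 2)

A->DAC, B->D, C->CCC, D->BA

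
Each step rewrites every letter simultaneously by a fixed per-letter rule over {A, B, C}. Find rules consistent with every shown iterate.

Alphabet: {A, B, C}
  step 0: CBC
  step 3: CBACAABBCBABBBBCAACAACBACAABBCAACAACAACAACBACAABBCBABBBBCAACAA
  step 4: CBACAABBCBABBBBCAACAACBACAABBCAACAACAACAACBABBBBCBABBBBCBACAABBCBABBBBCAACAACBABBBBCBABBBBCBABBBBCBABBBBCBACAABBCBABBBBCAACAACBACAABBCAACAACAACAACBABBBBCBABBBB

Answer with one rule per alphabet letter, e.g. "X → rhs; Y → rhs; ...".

A->BB, B->CAA, C->CBA

  step 3 ⇒ step 4: CBACAABBCBABBBBCAACAACBACAABBCAACAACAACAACBACAABBCBABBBBCAACAA ⇒ CBA·CAA·BB·CBA·BB·BB·CAA·CAA·CBA·CAA·BB·CAA·CAA·CAA·CAA·CBA·BB·BB·CBA·BB·BB·CBA·CAA·BB·CBA·BB·BB·CAA·CAA·CBA·BB·BB·CBA·BB·BB·CBA·BB·BB·CBA·BB·BB·CBA·CAA·BB·CBA·BB·BB·CAA·CAA·CBA·CAA·BB·CAA·CAA·CAA·CAA·CBA·BB·BB·CBA·BB·BB
    A ↦ BB
    B ↦ CAA
    C ↦ CBA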